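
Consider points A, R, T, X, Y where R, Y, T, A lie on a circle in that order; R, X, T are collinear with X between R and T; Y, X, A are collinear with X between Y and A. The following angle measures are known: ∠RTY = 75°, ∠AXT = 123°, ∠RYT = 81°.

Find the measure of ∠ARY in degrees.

∠ARY = 72°

1. ∠RAY = 75°  [same arc RY]
2. ∠TRY = 24°  [△RYT]
3. ∠RXY = 123°  [vertical angles at X]
4. ∠AYR = 33°  [△RXY]
5. ∠ARY = 72°  [△RYA]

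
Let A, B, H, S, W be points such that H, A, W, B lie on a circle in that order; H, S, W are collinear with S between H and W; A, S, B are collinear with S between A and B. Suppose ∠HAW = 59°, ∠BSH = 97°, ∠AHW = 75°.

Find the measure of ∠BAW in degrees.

∠BAW = 37°

1. ∠AWH = 46°  [△HAW]
2. ∠ASW = 97°  [vertical angles at S]
3. ∠BAW = 37°  [△ASW]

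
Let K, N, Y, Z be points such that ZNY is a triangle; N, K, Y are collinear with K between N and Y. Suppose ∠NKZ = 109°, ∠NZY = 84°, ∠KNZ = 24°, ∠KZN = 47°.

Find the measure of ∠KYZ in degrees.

1. ∠YNZ = 24°  [K on ray NY]
2. ∠NYZ = 72°  [△ZNY]
3. ∠KYZ = 72°  [K on ray YN]

∠KYZ = 72°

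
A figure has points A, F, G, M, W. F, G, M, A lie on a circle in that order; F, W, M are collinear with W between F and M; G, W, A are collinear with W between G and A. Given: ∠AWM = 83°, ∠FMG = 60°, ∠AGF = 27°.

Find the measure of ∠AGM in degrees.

1. ∠FWG = 83°  [vertical angles at W]
2. ∠GWM = 97°  [linear pair at W on FM]
3. ∠AGM = 23°  [△GWM]

∠AGM = 23°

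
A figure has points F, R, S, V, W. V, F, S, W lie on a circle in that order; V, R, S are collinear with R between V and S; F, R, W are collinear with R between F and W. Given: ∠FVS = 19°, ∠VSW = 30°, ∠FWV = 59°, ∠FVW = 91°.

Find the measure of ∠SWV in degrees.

∠SWV = 78°

1. ∠FSV = 59°  [same arc VF]
2. ∠SFV = 102°  [△VFS]
3. ∠SWV = 78°  [cyclic VFSW, opposite ∠F+∠W]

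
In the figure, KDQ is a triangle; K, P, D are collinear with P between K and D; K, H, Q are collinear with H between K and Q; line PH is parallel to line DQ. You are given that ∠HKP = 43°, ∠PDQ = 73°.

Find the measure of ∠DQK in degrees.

1. ∠DKQ = 43°  [P on KD, H on KQ]
2. ∠KDQ = 73°  [P on ray DK]
3. ∠DQK = 64°  [△KDQ]

∠DQK = 64°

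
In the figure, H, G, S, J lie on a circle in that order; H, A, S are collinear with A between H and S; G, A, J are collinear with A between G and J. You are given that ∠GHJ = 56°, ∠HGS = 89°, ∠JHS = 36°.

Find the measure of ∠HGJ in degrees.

∠HGJ = 53°

1. ∠HJS = 91°  [cyclic HGSJ, opposite ∠G+∠J]
2. ∠HSJ = 53°  [△HSJ]
3. ∠HGJ = 53°  [same arc HJ]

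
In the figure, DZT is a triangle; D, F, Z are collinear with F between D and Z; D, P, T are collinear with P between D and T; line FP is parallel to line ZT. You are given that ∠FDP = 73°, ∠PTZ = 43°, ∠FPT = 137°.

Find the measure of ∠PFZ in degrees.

1. ∠DPF = 43°  [linear pair at P on DT]
2. ∠DFP = 64°  [△DFP]
3. ∠PFZ = 116°  [linear pair at F on DZ]

∠PFZ = 116°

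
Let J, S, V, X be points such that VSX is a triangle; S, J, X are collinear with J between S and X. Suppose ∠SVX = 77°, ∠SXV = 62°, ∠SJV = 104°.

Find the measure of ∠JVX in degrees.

1. ∠JXV = 62°  [J on ray XS]
2. ∠VJX = 76°  [linear pair at J on SX]
3. ∠JVX = 42°  [△VJX]

∠JVX = 42°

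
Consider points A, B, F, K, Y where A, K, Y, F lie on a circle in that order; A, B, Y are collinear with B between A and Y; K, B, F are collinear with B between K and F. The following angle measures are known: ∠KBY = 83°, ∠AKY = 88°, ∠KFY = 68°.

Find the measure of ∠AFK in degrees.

∠AFK = 24°

1. ∠KAY = 68°  [same arc KY]
2. ∠AYK = 24°  [△AKY]
3. ∠AFK = 24°  [same arc AK]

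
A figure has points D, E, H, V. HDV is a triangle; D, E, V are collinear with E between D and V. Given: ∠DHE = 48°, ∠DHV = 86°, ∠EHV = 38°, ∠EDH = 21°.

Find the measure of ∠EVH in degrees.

∠EVH = 73°

1. ∠DEH = 111°  [△HDE]
2. ∠HEV = 69°  [linear pair at E on DV]
3. ∠EVH = 73°  [△HEV]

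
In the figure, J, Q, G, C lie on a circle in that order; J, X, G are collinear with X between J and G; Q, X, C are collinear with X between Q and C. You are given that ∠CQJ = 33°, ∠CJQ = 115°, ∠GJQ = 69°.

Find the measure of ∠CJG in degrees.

∠CJG = 46°

1. ∠CGQ = 65°  [cyclic JQGC, opposite ∠J+∠G]
2. ∠GCQ = 69°  [same arc QG]
3. ∠CQG = 46°  [△QGC]
4. ∠CJG = 46°  [same arc GC]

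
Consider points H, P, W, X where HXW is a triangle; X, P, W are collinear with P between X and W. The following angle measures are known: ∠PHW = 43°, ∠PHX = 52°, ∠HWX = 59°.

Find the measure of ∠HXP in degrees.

∠HXP = 26°

1. ∠HWP = 59°  [P on ray WX]
2. ∠HPW = 78°  [△HPW]
3. ∠HPX = 102°  [linear pair at P on XW]
4. ∠HXP = 26°  [△HXP]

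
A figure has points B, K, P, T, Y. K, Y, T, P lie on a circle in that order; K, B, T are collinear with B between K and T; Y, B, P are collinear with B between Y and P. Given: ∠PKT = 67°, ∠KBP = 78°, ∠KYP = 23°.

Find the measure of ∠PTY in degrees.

1. ∠KPY = 35°  [△KBP]
2. ∠PKY = 122°  [△KYP]
3. ∠PTY = 58°  [cyclic KYTP, opposite ∠K+∠T]

∠PTY = 58°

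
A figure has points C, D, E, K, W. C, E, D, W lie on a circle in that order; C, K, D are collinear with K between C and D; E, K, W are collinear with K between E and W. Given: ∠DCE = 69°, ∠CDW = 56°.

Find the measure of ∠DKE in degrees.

1. ∠CEW = 56°  [same arc CW]
2. ∠CKE = 55°  [△CKE]
3. ∠DKE = 125°  [linear pair at K on CD]

∠DKE = 125°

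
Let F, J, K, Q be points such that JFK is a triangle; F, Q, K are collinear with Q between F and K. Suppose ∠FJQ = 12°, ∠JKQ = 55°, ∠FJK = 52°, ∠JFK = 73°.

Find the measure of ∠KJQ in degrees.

1. ∠JFQ = 73°  [Q on ray FK]
2. ∠FQJ = 95°  [△JFQ]
3. ∠JQK = 85°  [linear pair at Q on FK]
4. ∠KJQ = 40°  [△JQK]

∠KJQ = 40°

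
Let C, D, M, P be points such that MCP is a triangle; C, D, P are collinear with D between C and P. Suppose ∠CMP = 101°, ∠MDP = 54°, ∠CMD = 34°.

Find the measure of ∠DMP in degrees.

1. ∠CDM = 126°  [linear pair at D on CP]
2. ∠DCM = 20°  [△MCD]
3. ∠MCP = 20°  [D on ray CP]
4. ∠CPM = 59°  [△MCP]
5. ∠DPM = 59°  [D on ray PC]
6. ∠DMP = 67°  [△MDP]

∠DMP = 67°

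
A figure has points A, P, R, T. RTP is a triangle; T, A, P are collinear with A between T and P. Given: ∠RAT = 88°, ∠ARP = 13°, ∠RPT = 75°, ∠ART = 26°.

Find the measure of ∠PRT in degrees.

1. ∠ATR = 66°  [△RTA]
2. ∠PTR = 66°  [A on ray TP]
3. ∠PRT = 39°  [△RTP]

∠PRT = 39°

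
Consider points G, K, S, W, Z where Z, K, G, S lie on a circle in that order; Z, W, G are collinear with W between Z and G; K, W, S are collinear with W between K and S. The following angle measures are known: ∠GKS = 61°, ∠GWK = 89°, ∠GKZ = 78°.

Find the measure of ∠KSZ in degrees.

∠KSZ = 30°

1. ∠GZS = 61°  [same arc GS]
2. ∠SWZ = 89°  [vertical angles at W]
3. ∠KSZ = 30°  [△ZWS]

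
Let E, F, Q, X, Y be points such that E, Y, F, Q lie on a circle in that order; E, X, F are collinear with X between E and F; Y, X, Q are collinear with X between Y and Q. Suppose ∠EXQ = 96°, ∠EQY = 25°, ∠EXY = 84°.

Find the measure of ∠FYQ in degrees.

∠FYQ = 59°

1. ∠FXY = 96°  [vertical angles at X]
2. ∠EFY = 25°  [same arc EY]
3. ∠FYQ = 59°  [△YXF]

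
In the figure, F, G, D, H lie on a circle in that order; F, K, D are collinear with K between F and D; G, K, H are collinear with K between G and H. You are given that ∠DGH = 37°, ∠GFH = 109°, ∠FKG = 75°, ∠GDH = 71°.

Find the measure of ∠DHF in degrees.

∠DHF = 110°

1. ∠DFH = 37°  [same arc DH]
2. ∠DHG = 72°  [△GDH]
3. ∠DKH = 75°  [vertical angles at K]
4. ∠FDH = 33°  [△DKH]
5. ∠DHF = 110°  [△FDH]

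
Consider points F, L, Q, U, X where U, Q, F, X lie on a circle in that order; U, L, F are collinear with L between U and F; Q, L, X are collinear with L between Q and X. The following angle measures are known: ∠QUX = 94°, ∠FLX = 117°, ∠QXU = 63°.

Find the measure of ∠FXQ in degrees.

∠FXQ = 40°

1. ∠UQX = 23°  [△UQX]
2. ∠UFX = 23°  [same arc UX]
3. ∠FXQ = 40°  [△FLX]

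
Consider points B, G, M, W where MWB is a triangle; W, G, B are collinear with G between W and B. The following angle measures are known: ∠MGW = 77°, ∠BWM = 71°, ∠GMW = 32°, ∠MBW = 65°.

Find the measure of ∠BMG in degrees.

∠BMG = 12°

1. ∠BGM = 103°  [linear pair at G on WB]
2. ∠GBM = 65°  [G on ray BW]
3. ∠BMG = 12°  [△MGB]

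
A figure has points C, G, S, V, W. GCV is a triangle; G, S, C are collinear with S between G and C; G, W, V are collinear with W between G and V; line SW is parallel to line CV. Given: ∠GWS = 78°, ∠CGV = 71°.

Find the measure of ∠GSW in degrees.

∠GSW = 31°

1. ∠CVG = 78°  [SW∥CV, corresponding at W]
2. ∠GCV = 31°  [△GCV]
3. ∠GSW = 31°  [SW∥CV, corresponding at S]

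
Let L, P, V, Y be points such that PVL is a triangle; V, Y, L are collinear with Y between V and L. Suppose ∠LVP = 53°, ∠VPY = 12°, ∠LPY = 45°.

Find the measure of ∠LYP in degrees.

∠LYP = 65°

1. ∠PVY = 53°  [Y on ray VL]
2. ∠PYV = 115°  [△PVY]
3. ∠LYP = 65°  [linear pair at Y on VL]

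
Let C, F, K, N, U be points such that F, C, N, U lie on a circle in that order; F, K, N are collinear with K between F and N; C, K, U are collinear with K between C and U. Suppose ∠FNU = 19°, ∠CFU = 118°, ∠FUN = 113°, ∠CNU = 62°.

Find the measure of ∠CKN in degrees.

1. ∠FCU = 19°  [same arc FU]
2. ∠NFU = 48°  [△FNU]
3. ∠CUF = 43°  [△FCU]
4. ∠NCU = 48°  [same arc NU]
5. ∠CNF = 43°  [same arc FC]
6. ∠CKN = 89°  [△CKN]

∠CKN = 89°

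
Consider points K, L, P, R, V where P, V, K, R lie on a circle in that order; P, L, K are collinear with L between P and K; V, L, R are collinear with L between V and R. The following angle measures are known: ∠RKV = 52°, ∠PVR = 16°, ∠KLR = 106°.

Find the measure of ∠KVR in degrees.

1. ∠PKR = 16°  [same arc PR]
2. ∠KRV = 58°  [△KLR]
3. ∠KVR = 70°  [△VKR]

∠KVR = 70°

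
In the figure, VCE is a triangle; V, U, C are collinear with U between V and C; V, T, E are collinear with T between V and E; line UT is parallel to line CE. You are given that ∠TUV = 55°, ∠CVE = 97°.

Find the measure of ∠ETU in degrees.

∠ETU = 152°

1. ∠ECV = 55°  [UT∥CE, corresponding at U]
2. ∠CEV = 28°  [△VCE]
3. ∠UTV = 28°  [UT∥CE, corresponding at T]
4. ∠ETU = 152°  [linear pair at T on VE]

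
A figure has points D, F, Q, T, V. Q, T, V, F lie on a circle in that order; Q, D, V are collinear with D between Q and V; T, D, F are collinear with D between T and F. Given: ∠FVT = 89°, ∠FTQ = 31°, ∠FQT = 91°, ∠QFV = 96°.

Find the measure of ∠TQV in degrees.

1. ∠QFT = 58°  [△QTF]
2. ∠QTV = 84°  [cyclic QTVF, opposite ∠T+∠F]
3. ∠QVT = 58°  [same arc QT]
4. ∠TQV = 38°  [△QTV]

∠TQV = 38°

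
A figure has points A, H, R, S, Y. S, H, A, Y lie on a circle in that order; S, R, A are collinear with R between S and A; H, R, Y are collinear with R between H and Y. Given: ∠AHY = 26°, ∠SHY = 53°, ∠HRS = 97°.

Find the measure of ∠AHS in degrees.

∠AHS = 79°

1. ∠ASY = 26°  [same arc AY]
2. ∠SAY = 53°  [same arc SY]
3. ∠AYS = 101°  [△SAY]
4. ∠AHS = 79°  [cyclic SHAY, opposite ∠H+∠Y]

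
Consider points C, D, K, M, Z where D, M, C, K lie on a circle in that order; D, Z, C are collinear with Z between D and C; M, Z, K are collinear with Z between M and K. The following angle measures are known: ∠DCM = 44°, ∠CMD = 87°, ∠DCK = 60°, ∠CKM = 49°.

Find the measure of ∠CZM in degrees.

1. ∠DKM = 44°  [same arc DM]
2. ∠CKD = 93°  [cyclic DMCK, opposite ∠M+∠K]
3. ∠CDK = 27°  [△DCK]
4. ∠DZK = 109°  [△DZK]
5. ∠CZM = 109°  [vertical angles at Z]

∠CZM = 109°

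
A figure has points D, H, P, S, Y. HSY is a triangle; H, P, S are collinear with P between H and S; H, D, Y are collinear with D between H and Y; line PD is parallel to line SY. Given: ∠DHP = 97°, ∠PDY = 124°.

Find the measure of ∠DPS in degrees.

1. ∠HDP = 56°  [linear pair at D on HY]
2. ∠DPH = 27°  [△HPD]
3. ∠DPS = 153°  [linear pair at P on HS]

∠DPS = 153°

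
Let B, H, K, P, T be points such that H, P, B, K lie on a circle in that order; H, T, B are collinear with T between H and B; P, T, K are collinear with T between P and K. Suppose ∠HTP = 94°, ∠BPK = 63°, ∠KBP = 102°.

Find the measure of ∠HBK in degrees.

∠HBK = 71°

1. ∠BTK = 94°  [vertical angles at T]
2. ∠BKP = 15°  [△PBK]
3. ∠HBK = 71°  [△BTK]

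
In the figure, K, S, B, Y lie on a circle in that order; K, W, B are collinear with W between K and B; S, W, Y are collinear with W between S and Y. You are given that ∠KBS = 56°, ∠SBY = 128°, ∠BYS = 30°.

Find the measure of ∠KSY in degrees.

∠KSY = 72°

1. ∠KYS = 56°  [same arc KS]
2. ∠SKY = 52°  [cyclic KSBY, opposite ∠K+∠B]
3. ∠KSY = 72°  [△KSY]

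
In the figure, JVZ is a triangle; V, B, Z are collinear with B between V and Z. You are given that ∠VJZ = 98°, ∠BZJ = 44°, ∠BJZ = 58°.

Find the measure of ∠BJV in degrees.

∠BJV = 40°

1. ∠JBZ = 78°  [△JBZ]
2. ∠JZV = 44°  [B on ray ZV]
3. ∠JBV = 102°  [linear pair at B on VZ]
4. ∠JVZ = 38°  [△JVZ]
5. ∠BVJ = 38°  [B on ray VZ]
6. ∠BJV = 40°  [△JVB]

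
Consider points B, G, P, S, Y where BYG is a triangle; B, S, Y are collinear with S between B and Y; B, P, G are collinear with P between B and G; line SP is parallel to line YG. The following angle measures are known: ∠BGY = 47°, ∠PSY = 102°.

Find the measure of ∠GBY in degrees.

∠GBY = 55°

1. ∠BPS = 47°  [SP∥YG, corresponding at P]
2. ∠BSP = 78°  [linear pair at S on BY]
3. ∠PBS = 55°  [△BSP]
4. ∠GBY = 55°  [S on BY, P on BG]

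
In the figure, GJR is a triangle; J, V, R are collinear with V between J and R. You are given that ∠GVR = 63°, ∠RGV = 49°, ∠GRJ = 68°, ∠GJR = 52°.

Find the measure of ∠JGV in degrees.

∠JGV = 11°

1. ∠GVJ = 117°  [linear pair at V on JR]
2. ∠GJV = 52°  [V on ray JR]
3. ∠JGV = 11°  [△GJV]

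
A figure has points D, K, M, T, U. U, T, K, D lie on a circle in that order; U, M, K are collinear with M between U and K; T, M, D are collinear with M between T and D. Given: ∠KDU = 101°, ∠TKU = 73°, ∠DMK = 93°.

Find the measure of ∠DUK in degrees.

1. ∠TDU = 73°  [same arc UT]
2. ∠DMU = 87°  [linear pair at M on UK]
3. ∠DUK = 20°  [△UMD]

∠DUK = 20°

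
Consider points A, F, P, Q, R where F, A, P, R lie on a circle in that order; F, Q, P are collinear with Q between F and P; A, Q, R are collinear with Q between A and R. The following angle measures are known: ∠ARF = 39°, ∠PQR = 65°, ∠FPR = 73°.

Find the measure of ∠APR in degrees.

∠APR = 112°

1. ∠FAR = 73°  [same arc FR]
2. ∠AFR = 68°  [△FAR]
3. ∠APR = 112°  [cyclic FAPR, opposite ∠F+∠P]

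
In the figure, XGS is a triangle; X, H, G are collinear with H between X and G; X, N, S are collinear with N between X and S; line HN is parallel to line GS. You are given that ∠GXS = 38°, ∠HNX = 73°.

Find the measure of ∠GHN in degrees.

∠GHN = 111°

1. ∠HXN = 38°  [H on XG, N on XS]
2. ∠NHX = 69°  [△XHN]
3. ∠GHN = 111°  [linear pair at H on XG]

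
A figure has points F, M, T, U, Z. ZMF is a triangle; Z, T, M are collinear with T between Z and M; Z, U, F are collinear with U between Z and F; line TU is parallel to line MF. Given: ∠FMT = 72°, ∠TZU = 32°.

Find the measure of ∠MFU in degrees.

∠MFU = 76°

1. ∠FMZ = 72°  [T on ray MZ]
2. ∠FZM = 32°  [T on ZM, U on ZF]
3. ∠MFZ = 76°  [△ZMF]
4. ∠MFU = 76°  [U on ray FZ]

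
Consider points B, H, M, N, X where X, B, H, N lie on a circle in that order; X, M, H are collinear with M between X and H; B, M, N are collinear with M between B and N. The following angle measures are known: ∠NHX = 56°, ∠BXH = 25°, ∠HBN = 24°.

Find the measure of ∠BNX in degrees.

1. ∠NBX = 56°  [same arc XN]
2. ∠BNH = 25°  [same arc BH]
3. ∠BHN = 131°  [△BHN]
4. ∠BXN = 49°  [cyclic XBHN, opposite ∠X+∠H]
5. ∠BNX = 75°  [△XBN]

∠BNX = 75°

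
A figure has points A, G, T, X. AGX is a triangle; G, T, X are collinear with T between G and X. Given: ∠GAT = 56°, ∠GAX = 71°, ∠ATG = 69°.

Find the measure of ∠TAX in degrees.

∠TAX = 15°

1. ∠AGT = 55°  [△AGT]
2. ∠ATX = 111°  [linear pair at T on GX]
3. ∠AGX = 55°  [T on ray GX]
4. ∠AXG = 54°  [△AGX]
5. ∠AXT = 54°  [T on ray XG]
6. ∠TAX = 15°  [△ATX]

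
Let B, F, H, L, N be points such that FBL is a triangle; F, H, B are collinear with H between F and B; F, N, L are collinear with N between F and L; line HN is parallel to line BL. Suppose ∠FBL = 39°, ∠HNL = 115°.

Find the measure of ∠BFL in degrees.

∠BFL = 76°

1. ∠FHN = 39°  [HN∥BL, corresponding at H]
2. ∠FNH = 65°  [linear pair at N on FL]
3. ∠HFN = 76°  [△FHN]
4. ∠BFL = 76°  [H on FB, N on FL]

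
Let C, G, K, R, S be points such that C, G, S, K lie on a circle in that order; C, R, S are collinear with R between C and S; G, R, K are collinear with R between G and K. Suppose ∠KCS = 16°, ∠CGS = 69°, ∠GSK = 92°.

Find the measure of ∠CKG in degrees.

∠CKG = 39°

1. ∠CKS = 111°  [cyclic CGSK, opposite ∠G+∠K]
2. ∠GCK = 88°  [cyclic CGSK, opposite ∠C+∠S]
3. ∠CSK = 53°  [△CSK]
4. ∠CGK = 53°  [same arc CK]
5. ∠CKG = 39°  [△CGK]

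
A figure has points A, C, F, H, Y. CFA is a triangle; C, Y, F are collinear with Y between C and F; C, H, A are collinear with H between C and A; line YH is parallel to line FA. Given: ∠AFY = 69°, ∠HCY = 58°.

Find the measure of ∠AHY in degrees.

∠AHY = 127°

1. ∠AFC = 69°  [Y on ray FC]
2. ∠ACF = 58°  [Y on CF, H on CA]
3. ∠CAF = 53°  [△CFA]
4. ∠CHY = 53°  [YH∥FA, corresponding at H]
5. ∠AHY = 127°  [linear pair at H on CA]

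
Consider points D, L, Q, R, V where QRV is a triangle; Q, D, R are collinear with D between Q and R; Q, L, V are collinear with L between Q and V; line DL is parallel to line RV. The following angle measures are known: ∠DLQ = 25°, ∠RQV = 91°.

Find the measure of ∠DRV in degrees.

1. ∠QVR = 25°  [DL∥RV, corresponding at L]
2. ∠QRV = 64°  [△QRV]
3. ∠DRV = 64°  [D on ray RQ]

∠DRV = 64°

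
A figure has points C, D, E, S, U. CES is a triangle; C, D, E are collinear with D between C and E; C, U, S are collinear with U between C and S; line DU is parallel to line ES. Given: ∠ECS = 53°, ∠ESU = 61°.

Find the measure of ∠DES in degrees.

∠DES = 66°

1. ∠CSE = 61°  [U on ray SC]
2. ∠CES = 66°  [△CES]
3. ∠DES = 66°  [D on ray EC]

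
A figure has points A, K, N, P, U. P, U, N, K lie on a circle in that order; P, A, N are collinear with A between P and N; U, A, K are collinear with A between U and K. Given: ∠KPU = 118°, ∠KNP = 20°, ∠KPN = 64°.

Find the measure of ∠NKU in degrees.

∠NKU = 54°

1. ∠KNU = 62°  [cyclic PUNK, opposite ∠P+∠N]
2. ∠KUN = 64°  [same arc NK]
3. ∠NKU = 54°  [△UNK]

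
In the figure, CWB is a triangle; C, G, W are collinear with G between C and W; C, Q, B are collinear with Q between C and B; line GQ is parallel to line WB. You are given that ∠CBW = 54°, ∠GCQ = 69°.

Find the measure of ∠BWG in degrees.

1. ∠CQG = 54°  [GQ∥WB, corresponding at Q]
2. ∠CGQ = 57°  [△CGQ]
3. ∠QGW = 123°  [linear pair at G on CW]
4. ∠BWG = 57°  [GQ∥WB, co-interior at W–G]

∠BWG = 57°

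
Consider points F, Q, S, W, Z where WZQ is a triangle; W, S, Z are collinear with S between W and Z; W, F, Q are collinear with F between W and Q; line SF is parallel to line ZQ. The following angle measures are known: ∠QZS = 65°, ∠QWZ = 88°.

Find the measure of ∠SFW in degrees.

∠SFW = 27°

1. ∠QZW = 65°  [S on ray ZW]
2. ∠WQZ = 27°  [△WZQ]
3. ∠SFW = 27°  [SF∥ZQ, corresponding at F]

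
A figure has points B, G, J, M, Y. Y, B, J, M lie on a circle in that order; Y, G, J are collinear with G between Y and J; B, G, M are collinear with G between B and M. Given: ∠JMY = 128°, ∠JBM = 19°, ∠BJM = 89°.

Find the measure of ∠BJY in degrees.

∠BJY = 56°

1. ∠JBY = 52°  [cyclic YBJM, opposite ∠B+∠M]
2. ∠BMJ = 72°  [△BJM]
3. ∠BYJ = 72°  [same arc BJ]
4. ∠BJY = 56°  [△YBJ]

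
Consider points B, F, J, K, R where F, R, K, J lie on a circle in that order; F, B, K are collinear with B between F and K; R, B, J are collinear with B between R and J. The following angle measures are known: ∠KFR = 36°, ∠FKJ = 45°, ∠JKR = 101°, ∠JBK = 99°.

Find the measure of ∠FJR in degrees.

1. ∠FRJ = 45°  [same arc FJ]
2. ∠JFR = 79°  [cyclic FRKJ, opposite ∠F+∠K]
3. ∠FJR = 56°  [△FRJ]

∠FJR = 56°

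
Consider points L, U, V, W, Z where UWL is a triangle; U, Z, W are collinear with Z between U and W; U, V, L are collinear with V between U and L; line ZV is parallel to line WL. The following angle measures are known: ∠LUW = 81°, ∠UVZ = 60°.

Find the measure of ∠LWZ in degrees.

∠LWZ = 39°

1. ∠VUZ = 81°  [Z on UW, V on UL]
2. ∠UZV = 39°  [△UZV]
3. ∠VZW = 141°  [linear pair at Z on UW]
4. ∠LWZ = 39°  [ZV∥WL, co-interior at W–Z]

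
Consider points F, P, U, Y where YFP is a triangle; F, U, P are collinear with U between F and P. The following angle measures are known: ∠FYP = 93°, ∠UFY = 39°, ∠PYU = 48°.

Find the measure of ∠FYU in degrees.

∠FYU = 45°

1. ∠PFY = 39°  [U on ray FP]
2. ∠FPY = 48°  [△YFP]
3. ∠UPY = 48°  [U on ray PF]
4. ∠PUY = 84°  [△YUP]
5. ∠FUY = 96°  [linear pair at U on FP]
6. ∠FYU = 45°  [△YFU]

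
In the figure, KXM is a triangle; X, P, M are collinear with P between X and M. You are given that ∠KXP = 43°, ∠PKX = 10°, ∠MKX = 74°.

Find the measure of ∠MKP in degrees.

1. ∠KPX = 127°  [△KXP]
2. ∠KXM = 43°  [P on ray XM]
3. ∠KMX = 63°  [△KXM]
4. ∠KPM = 53°  [linear pair at P on XM]
5. ∠KMP = 63°  [P on ray MX]
6. ∠MKP = 64°  [△KPM]

∠MKP = 64°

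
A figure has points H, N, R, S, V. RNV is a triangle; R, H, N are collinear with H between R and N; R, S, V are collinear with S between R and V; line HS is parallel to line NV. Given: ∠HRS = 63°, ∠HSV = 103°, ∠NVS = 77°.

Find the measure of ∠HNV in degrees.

∠HNV = 40°

1. ∠NRV = 63°  [H on RN, S on RV]
2. ∠NVR = 77°  [S on ray VR]
3. ∠RNV = 40°  [△RNV]
4. ∠HNV = 40°  [H on ray NR]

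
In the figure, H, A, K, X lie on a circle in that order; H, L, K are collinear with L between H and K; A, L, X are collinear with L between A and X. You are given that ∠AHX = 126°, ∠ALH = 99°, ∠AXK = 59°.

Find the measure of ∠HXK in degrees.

1. ∠AKX = 54°  [cyclic HAKX, opposite ∠H+∠K]
2. ∠KLX = 99°  [vertical angles at L]
3. ∠KAX = 67°  [△AKX]
4. ∠HKX = 22°  [△KLX]
5. ∠KHX = 67°  [same arc KX]
6. ∠HXK = 91°  [△HKX]

∠HXK = 91°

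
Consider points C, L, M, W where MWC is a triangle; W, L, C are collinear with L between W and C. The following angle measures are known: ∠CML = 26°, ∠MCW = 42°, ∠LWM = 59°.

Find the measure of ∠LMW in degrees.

1. ∠LCM = 42°  [L on ray CW]
2. ∠CLM = 112°  [△MLC]
3. ∠MLW = 68°  [linear pair at L on WC]
4. ∠LMW = 53°  [△MWL]

∠LMW = 53°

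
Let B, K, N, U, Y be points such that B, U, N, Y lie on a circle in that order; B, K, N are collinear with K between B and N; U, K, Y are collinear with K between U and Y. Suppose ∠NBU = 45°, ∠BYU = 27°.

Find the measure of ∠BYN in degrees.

∠BYN = 72°

1. ∠BNU = 27°  [same arc BU]
2. ∠BUN = 108°  [△BUN]
3. ∠BYN = 72°  [cyclic BUNY, opposite ∠U+∠Y]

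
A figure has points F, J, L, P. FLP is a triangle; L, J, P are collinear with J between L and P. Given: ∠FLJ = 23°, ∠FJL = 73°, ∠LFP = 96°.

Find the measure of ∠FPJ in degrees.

1. ∠FLP = 23°  [J on ray LP]
2. ∠FPL = 61°  [△FLP]
3. ∠FPJ = 61°  [J on ray PL]

∠FPJ = 61°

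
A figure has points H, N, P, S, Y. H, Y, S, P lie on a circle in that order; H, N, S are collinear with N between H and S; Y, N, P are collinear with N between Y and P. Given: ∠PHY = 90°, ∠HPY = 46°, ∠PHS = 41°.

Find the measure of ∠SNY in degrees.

1. ∠HSY = 46°  [same arc HY]
2. ∠PYS = 41°  [same arc SP]
3. ∠SNY = 93°  [△YNS]

∠SNY = 93°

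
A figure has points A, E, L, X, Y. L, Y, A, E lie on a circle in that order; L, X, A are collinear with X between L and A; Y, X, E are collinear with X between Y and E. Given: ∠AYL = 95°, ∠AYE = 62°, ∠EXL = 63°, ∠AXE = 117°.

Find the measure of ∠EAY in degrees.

1. ∠AEL = 85°  [cyclic LYAE, opposite ∠Y+∠E]
2. ∠ALE = 62°  [same arc AE]
3. ∠EAL = 33°  [△LAE]
4. ∠AEY = 30°  [△AXE]
5. ∠EAY = 88°  [△YAE]

∠EAY = 88°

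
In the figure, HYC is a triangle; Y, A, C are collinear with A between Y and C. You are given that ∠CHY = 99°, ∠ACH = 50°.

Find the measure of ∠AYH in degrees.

1. ∠HCY = 50°  [A on ray CY]
2. ∠CYH = 31°  [△HYC]
3. ∠AYH = 31°  [A on ray YC]

∠AYH = 31°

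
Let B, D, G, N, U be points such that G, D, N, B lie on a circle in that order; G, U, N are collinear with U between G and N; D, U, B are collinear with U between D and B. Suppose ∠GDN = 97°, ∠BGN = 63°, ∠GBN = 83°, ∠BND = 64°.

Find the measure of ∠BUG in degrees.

∠BUG = 87°

1. ∠BDN = 63°  [same arc NB]
2. ∠BNG = 34°  [△GNB]
3. ∠DBN = 53°  [△DNB]
4. ∠BUN = 93°  [△NUB]
5. ∠BUG = 87°  [linear pair at U on GN]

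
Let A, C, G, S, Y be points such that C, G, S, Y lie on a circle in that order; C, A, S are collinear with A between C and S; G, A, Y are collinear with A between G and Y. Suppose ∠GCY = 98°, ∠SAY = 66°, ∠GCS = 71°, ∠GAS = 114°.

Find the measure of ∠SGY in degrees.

1. ∠GSY = 82°  [cyclic CGSY, opposite ∠C+∠S]
2. ∠GYS = 71°  [same arc GS]
3. ∠SGY = 27°  [△GSY]

∠SGY = 27°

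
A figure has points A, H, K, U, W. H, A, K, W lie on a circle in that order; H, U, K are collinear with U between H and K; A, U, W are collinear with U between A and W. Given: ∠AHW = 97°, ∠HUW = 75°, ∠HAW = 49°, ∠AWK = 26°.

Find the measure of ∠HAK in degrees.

∠HAK = 120°

1. ∠AWH = 34°  [△HAW]
2. ∠AHK = 26°  [same arc AK]
3. ∠AKH = 34°  [same arc HA]
4. ∠HAK = 120°  [△HAK]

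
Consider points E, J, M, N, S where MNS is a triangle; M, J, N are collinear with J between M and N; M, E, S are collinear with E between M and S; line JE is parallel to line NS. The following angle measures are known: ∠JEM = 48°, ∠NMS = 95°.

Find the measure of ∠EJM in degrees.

∠EJM = 37°

1. ∠MSN = 48°  [JE∥NS, corresponding at E]
2. ∠MNS = 37°  [△MNS]
3. ∠EJM = 37°  [JE∥NS, corresponding at J]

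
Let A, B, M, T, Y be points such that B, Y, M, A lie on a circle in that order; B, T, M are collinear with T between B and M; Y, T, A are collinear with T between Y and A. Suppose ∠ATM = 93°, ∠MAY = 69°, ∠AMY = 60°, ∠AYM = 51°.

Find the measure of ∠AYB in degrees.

∠AYB = 18°

1. ∠BTY = 93°  [vertical angles at T]
2. ∠MBY = 69°  [same arc YM]
3. ∠AYB = 18°  [△BTY]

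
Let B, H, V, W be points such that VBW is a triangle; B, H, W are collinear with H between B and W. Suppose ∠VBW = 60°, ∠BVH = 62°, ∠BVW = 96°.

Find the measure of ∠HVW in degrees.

1. ∠BWV = 24°  [△VBW]
2. ∠HBV = 60°  [H on ray BW]
3. ∠BHV = 58°  [△VBH]
4. ∠HWV = 24°  [H on ray WB]
5. ∠VHW = 122°  [linear pair at H on BW]
6. ∠HVW = 34°  [△VHW]

∠HVW = 34°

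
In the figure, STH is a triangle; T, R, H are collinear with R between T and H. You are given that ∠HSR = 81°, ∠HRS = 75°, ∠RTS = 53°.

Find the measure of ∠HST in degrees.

1. ∠RHS = 24°  [△SRH]
2. ∠HTS = 53°  [R on ray TH]
3. ∠SHT = 24°  [R on ray HT]
4. ∠HST = 103°  [△STH]

∠HST = 103°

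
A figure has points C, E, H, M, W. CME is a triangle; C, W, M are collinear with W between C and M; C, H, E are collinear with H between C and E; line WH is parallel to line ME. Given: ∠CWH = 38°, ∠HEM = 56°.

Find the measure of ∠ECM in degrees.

1. ∠CME = 38°  [WH∥ME, corresponding at W]
2. ∠CEM = 56°  [H on ray EC]
3. ∠ECM = 86°  [△CME]

∠ECM = 86°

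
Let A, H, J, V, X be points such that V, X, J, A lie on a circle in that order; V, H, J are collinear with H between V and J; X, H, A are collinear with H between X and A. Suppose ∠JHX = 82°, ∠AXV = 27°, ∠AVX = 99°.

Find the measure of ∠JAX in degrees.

∠JAX = 55°

1. ∠AHV = 82°  [vertical angles at H]
2. ∠AJV = 27°  [same arc VA]
3. ∠AHJ = 98°  [linear pair at H on VJ]
4. ∠JAX = 55°  [△JHA]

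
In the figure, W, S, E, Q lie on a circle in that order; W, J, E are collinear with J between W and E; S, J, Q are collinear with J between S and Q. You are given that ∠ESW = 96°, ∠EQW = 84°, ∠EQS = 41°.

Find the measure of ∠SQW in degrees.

∠SQW = 43°

1. ∠EWS = 41°  [same arc SE]
2. ∠SEW = 43°  [△WSE]
3. ∠SQW = 43°  [same arc WS]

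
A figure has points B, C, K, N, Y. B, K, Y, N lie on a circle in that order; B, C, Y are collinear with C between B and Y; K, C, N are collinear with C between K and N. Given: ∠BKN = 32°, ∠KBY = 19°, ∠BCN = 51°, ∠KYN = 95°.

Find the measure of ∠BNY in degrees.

∠BNY = 82°

1. ∠BYN = 32°  [same arc BN]
2. ∠KNY = 19°  [same arc KY]
3. ∠NKY = 66°  [△KYN]
4. ∠NBY = 66°  [same arc YN]
5. ∠BNY = 82°  [△BYN]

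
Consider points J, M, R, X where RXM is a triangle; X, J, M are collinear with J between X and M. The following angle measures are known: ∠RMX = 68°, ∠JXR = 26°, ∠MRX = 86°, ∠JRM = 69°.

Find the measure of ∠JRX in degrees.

∠JRX = 17°

1. ∠JMR = 68°  [J on ray MX]
2. ∠MJR = 43°  [△RJM]
3. ∠RJX = 137°  [linear pair at J on XM]
4. ∠JRX = 17°  [△RXJ]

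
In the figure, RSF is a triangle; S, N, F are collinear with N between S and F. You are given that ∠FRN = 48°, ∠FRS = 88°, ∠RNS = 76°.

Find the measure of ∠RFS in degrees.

∠RFS = 28°

1. ∠FNR = 104°  [linear pair at N on SF]
2. ∠NFR = 28°  [△RNF]
3. ∠RFS = 28°  [N on ray FS]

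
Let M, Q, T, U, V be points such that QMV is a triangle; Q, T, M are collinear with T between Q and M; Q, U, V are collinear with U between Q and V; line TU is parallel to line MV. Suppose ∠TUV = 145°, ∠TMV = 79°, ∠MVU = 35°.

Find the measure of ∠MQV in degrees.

1. ∠QMV = 79°  [T on ray MQ]
2. ∠MVQ = 35°  [U on ray VQ]
3. ∠MQV = 66°  [△QMV]

∠MQV = 66°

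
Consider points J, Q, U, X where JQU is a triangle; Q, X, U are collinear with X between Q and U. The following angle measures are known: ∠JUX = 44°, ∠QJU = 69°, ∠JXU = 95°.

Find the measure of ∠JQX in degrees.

∠JQX = 67°

1. ∠JUQ = 44°  [X on ray UQ]
2. ∠JQU = 67°  [△JQU]
3. ∠JQX = 67°  [X on ray QU]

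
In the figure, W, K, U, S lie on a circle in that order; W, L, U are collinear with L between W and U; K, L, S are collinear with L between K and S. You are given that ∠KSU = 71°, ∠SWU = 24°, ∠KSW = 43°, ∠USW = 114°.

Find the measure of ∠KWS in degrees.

∠KWS = 95°

1. ∠SKU = 24°  [same arc US]
2. ∠KUS = 85°  [△KUS]
3. ∠KWS = 95°  [cyclic WKUS, opposite ∠W+∠U]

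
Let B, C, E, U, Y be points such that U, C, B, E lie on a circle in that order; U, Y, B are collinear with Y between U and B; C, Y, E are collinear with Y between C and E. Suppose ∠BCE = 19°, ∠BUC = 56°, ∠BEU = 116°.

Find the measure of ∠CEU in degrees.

∠CEU = 60°

1. ∠BCU = 64°  [cyclic UCBE, opposite ∠C+∠E]
2. ∠CBU = 60°  [△UCB]
3. ∠CEU = 60°  [same arc UC]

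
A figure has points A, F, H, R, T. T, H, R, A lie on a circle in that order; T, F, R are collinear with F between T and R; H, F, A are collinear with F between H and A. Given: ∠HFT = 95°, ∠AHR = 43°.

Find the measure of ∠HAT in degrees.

1. ∠AFR = 95°  [vertical angles at F]
2. ∠ATR = 43°  [same arc RA]
3. ∠AFT = 85°  [linear pair at F on TR]
4. ∠HAT = 52°  [△TFA]

∠HAT = 52°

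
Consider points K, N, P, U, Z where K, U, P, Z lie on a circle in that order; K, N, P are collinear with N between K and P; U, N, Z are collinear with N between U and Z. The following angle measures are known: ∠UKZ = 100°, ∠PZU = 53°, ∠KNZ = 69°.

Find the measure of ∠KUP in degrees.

1. ∠UPZ = 80°  [cyclic KUPZ, opposite ∠K+∠P]
2. ∠PKU = 53°  [same arc UP]
3. ∠PUZ = 47°  [△UPZ]
4. ∠PNU = 69°  [vertical angles at N]
5. ∠KPU = 64°  [△UNP]
6. ∠KUP = 63°  [△KUP]

∠KUP = 63°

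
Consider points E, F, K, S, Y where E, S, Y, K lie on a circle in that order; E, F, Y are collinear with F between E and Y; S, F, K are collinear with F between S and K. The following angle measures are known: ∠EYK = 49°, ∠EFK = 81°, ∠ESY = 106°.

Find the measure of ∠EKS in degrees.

1. ∠EKY = 74°  [cyclic ESYK, opposite ∠S+∠K]
2. ∠KEY = 57°  [△EYK]
3. ∠EKS = 42°  [△EFK]

∠EKS = 42°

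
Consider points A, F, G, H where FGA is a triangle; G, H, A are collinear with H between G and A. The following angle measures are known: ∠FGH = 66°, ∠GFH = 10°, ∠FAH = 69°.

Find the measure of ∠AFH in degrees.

∠AFH = 35°

1. ∠FHG = 104°  [△FGH]
2. ∠AHF = 76°  [linear pair at H on GA]
3. ∠AFH = 35°  [△FHA]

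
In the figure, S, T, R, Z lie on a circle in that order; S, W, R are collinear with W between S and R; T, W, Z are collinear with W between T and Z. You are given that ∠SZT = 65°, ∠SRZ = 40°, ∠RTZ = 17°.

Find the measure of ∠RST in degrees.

∠RST = 58°

1. ∠SRT = 65°  [same arc ST]
2. ∠STZ = 40°  [same arc SZ]
3. ∠RWT = 98°  [△TWR]
4. ∠SWT = 82°  [linear pair at W on SR]
5. ∠RST = 58°  [△SWT]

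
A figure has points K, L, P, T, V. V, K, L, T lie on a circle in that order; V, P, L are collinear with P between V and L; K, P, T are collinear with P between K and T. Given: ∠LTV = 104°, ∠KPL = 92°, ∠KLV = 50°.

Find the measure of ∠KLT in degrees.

∠KLT = 88°

1. ∠LKV = 76°  [cyclic VKLT, opposite ∠K+∠T]
2. ∠KPV = 88°  [linear pair at P on VL]
3. ∠KTV = 50°  [same arc VK]
4. ∠KVL = 54°  [△VKL]
5. ∠TKV = 38°  [△VPK]
6. ∠KVT = 92°  [△VKT]
7. ∠KLT = 88°  [cyclic VKLT, opposite ∠V+∠L]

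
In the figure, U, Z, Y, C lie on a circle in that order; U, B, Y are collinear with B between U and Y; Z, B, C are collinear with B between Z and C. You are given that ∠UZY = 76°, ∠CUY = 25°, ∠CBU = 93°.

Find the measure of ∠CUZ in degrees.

1. ∠UCY = 104°  [cyclic UZYC, opposite ∠Z+∠C]
2. ∠CYU = 51°  [△UYC]
3. ∠UCZ = 62°  [△UBC]
4. ∠CZU = 51°  [same arc UC]
5. ∠CUZ = 67°  [△UZC]

∠CUZ = 67°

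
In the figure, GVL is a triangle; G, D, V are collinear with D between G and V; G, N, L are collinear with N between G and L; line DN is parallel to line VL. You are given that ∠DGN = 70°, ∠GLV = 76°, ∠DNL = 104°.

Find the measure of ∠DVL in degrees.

∠DVL = 34°

1. ∠LGV = 70°  [D on GV, N on GL]
2. ∠GVL = 34°  [△GVL]
3. ∠DVL = 34°  [D on ray VG]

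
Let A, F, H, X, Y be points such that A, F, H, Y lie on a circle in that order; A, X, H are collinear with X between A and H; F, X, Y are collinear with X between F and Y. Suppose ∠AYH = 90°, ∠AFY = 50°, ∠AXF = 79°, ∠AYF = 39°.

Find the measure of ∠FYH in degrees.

∠FYH = 51°

1. ∠AHY = 50°  [same arc AY]
2. ∠HXY = 79°  [vertical angles at X]
3. ∠FYH = 51°  [△HXY]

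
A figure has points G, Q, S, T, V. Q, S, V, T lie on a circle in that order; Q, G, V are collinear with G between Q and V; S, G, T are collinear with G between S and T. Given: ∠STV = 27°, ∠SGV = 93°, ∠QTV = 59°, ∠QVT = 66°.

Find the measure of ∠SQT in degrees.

∠SQT = 82°

1. ∠QGT = 93°  [vertical angles at G]
2. ∠TQV = 55°  [△QVT]
3. ∠QST = 66°  [same arc QT]
4. ∠QTS = 32°  [△QGT]
5. ∠SQT = 82°  [△QST]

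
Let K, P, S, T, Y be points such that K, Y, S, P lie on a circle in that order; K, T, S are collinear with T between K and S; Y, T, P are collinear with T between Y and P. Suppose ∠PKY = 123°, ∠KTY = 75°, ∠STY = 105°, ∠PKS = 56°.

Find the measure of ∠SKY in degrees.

∠SKY = 67°

1. ∠PSY = 57°  [cyclic KYSP, opposite ∠K+∠S]
2. ∠PYS = 56°  [same arc SP]
3. ∠SPY = 67°  [△YSP]
4. ∠SKY = 67°  [same arc YS]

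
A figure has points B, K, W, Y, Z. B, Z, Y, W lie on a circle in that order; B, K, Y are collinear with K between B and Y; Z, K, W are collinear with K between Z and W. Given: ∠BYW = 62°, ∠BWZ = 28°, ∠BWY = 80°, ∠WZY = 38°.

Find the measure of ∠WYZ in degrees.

1. ∠BZW = 62°  [same arc BW]
2. ∠WBZ = 90°  [△BZW]
3. ∠WYZ = 90°  [cyclic BZYW, opposite ∠B+∠Y]

∠WYZ = 90°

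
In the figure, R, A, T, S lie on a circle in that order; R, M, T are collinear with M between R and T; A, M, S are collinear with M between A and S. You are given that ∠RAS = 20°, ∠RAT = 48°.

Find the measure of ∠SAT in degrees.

1. ∠RTS = 20°  [same arc RS]
2. ∠RST = 132°  [cyclic RATS, opposite ∠A+∠S]
3. ∠SRT = 28°  [△RTS]
4. ∠SAT = 28°  [same arc TS]

∠SAT = 28°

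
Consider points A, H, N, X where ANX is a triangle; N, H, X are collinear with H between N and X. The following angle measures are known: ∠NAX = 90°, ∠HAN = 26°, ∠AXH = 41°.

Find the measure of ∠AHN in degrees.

1. ∠AXN = 41°  [H on ray XN]
2. ∠ANX = 49°  [△ANX]
3. ∠ANH = 49°  [H on ray NX]
4. ∠AHN = 105°  [△ANH]

∠AHN = 105°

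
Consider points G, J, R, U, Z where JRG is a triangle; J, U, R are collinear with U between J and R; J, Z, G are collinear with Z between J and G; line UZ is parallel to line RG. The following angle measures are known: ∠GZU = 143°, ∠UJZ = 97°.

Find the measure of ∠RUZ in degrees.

1. ∠JZU = 37°  [linear pair at Z on JG]
2. ∠JUZ = 46°  [△JUZ]
3. ∠RUZ = 134°  [linear pair at U on JR]

∠RUZ = 134°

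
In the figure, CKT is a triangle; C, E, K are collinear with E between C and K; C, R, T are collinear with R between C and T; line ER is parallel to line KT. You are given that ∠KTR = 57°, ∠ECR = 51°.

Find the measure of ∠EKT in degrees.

1. ∠CTK = 57°  [R on ray TC]
2. ∠KCT = 51°  [E on CK, R on CT]
3. ∠CKT = 72°  [△CKT]
4. ∠EKT = 72°  [E on ray KC]

∠EKT = 72°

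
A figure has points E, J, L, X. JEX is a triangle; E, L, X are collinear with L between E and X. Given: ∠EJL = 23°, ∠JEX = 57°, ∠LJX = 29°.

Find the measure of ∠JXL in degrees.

1. ∠JEL = 57°  [L on ray EX]
2. ∠ELJ = 100°  [△JEL]
3. ∠JLX = 80°  [linear pair at L on EX]
4. ∠JXL = 71°  [△JLX]

∠JXL = 71°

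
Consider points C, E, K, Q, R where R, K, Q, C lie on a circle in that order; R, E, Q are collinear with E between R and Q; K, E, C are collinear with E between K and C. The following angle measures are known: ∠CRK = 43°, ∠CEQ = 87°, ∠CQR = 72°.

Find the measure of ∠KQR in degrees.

1. ∠CQK = 137°  [cyclic RKQC, opposite ∠R+∠Q]
2. ∠KER = 87°  [vertical angles at E]
3. ∠KCQ = 21°  [△QEC]
4. ∠CKQ = 22°  [△KQC]
5. ∠KEQ = 93°  [linear pair at E on RQ]
6. ∠KQR = 65°  [△KEQ]

∠KQR = 65°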